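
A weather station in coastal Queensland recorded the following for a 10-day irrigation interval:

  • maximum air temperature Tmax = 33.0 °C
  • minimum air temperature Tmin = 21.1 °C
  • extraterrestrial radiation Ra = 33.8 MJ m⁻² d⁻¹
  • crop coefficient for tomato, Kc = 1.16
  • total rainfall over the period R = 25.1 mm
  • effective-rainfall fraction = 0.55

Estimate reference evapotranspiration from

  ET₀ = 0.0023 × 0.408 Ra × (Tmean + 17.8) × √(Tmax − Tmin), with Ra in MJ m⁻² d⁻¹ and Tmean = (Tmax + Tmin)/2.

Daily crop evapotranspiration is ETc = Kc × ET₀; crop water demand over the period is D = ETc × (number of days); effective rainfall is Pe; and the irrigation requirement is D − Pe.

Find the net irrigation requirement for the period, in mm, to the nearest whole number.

Tmean = (33.0 + 21.1)/2 = 27.05 °C
0.408 Ra = 0.408 × 33.8 = 13.7904 mm/d equivalent
ET₀ = 0.0023 × 13.7904 × (27.05 + 17.8) × √11.9 = 0.0023 × 13.7904 × 44.85 × 3.4496 = 4.9072 mm/d
ETc = Kc × ET₀ = 1.16 × 4.9072 = 5.6924 mm/d
Crop demand D = ETc × 10 d = 5.6924 × 10 = 56.924 mm
Pe = 0.55 × 25.1 = 13.805 mm
D − Pe = 56.924 − 13.805 = 43.119 mm

43 mm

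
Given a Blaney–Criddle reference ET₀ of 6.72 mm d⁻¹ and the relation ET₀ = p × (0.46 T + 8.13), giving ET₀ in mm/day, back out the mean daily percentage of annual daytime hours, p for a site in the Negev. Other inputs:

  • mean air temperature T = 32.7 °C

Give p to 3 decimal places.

0.290

p = ET₀ / (0.46 T + 8.13) = 6.72 / (0.46 × 32.7 + 8.13) = 6.72 / 23.172 = 0.2900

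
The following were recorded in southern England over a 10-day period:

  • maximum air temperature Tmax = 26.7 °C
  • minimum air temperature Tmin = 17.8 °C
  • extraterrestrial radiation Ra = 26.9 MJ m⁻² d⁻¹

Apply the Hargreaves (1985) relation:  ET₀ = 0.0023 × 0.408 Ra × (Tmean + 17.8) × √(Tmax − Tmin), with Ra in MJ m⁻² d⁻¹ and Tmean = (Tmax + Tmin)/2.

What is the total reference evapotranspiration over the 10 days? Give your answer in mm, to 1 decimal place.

30.2 mm

Tmean = (26.7 + 17.8)/2 = 22.25 °C
0.408 Ra = 0.408 × 26.9 = 10.9752 mm/d equivalent
ET₀ = 0.0023 × 10.9752 × (22.25 + 17.8) × √8.9 = 0.0023 × 10.9752 × 40.05 × 2.9833 = 3.0161 mm/d
Over 10 days: 3.0161 × 10 = 30.161 mm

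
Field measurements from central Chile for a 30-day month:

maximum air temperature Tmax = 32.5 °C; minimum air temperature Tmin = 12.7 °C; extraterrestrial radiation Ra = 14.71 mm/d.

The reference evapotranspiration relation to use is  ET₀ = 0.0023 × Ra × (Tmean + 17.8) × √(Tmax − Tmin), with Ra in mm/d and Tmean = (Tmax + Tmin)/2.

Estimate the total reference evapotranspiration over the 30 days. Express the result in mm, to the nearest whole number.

182 mm

Tmean = (32.5 + 12.7)/2 = 22.60 °C
ET₀ = 0.0023 × 14.71 × (22.60 + 17.8) × √19.8 = 0.0023 × 14.71 × 40.40 × 4.4497 = 6.0821 mm/d
Over 30 days: 6.0821 × 30 = 182.463 mm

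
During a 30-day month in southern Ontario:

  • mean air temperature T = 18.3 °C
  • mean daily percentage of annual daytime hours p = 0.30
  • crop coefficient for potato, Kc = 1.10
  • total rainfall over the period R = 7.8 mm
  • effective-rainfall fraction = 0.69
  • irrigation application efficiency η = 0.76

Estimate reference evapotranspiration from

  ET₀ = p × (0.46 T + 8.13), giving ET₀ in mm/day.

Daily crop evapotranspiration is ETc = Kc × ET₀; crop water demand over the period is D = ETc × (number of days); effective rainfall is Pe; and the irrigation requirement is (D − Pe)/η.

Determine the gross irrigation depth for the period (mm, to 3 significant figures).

ET₀ = 0.30 × (0.46 × 18.3 + 8.13) = 0.30 × 16.548 = 4.9644 mm/d
ETc = Kc × ET₀ = 1.10 × 4.9644 = 5.4608 mm/d
Crop demand D = ETc × 30 d = 5.4608 × 30 = 163.824 mm
Pe = 0.69 × 7.8 = 5.382 mm
D − Pe = 163.824 − 5.382 = 158.442 mm
Gross irrigation = 158.442 / 0.76 = 208.476 mm

208 mm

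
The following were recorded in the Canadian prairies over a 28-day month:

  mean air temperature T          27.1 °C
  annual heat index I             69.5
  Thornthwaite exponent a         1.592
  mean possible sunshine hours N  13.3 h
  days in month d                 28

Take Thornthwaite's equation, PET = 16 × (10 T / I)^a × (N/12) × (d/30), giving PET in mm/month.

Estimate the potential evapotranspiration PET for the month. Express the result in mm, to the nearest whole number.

10T/I = 10 × 27.1 / 69.5 = 3.8993
(10T/I)^a = 3.8993^1.592 = 8.7267
Uncorrected PET = 16 × 8.7267 = 139.627 mm
Correction = (N/12)(d/30) = (13.3/12)(28/30) = 1.0344
PET = 139.627 × 1.0344 = 144.430 mm/month

144 mm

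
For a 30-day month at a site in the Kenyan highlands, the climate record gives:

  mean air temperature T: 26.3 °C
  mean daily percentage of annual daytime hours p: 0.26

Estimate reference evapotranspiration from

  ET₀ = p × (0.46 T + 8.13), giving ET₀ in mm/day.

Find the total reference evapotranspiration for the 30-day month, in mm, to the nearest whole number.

ET₀ = 0.26 × (0.46 × 26.3 + 8.13) = 0.26 × 20.228 = 5.2593 mm/d
Monthly total = 5.2593 × 30 = 157.779 mm

158 mm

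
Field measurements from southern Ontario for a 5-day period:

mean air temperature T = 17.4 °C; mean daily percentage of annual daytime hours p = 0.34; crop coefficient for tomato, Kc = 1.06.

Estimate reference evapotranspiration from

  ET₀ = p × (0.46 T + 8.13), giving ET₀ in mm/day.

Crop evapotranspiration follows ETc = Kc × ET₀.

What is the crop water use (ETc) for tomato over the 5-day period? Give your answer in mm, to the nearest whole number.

ET₀ = 0.34 × (0.46 × 17.4 + 8.13) = 0.34 × 16.134 = 5.4856 mm/d
ETc = Kc × ET₀ = 1.06 × 5.4856 = 5.8147 mm/d
Over 5 days: 5.8147 × 5 = 29.074 mm

29 mm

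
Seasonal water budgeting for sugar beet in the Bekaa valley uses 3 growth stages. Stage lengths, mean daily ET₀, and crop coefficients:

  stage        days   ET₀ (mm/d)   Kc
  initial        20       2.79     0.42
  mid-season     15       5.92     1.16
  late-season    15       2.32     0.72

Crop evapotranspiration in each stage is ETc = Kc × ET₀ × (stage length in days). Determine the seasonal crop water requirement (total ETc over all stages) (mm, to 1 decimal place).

initial: 0.42 × 2.79 × 20 = 23.44 mm
mid-season: 1.16 × 5.92 × 15 = 103.01 mm
late-season: 0.72 × 2.32 × 15 = 25.06 mm
Seasonal total = 151.51 mm

151.5 mm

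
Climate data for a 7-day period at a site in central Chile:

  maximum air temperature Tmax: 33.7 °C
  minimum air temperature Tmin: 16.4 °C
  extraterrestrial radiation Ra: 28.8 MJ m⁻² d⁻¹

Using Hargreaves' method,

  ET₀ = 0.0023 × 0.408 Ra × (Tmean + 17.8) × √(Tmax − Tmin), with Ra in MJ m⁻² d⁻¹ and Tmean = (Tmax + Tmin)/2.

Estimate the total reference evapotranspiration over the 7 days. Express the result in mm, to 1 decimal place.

Tmean = (33.7 + 16.4)/2 = 25.05 °C
0.408 Ra = 0.408 × 28.8 = 11.7504 mm/d equivalent
ET₀ = 0.0023 × 11.7504 × (25.05 + 17.8) × √17.3 = 0.0023 × 11.7504 × 42.85 × 4.1593 = 4.8167 mm/d
Over 7 days: 4.8167 × 7 = 33.717 mm

33.7 mm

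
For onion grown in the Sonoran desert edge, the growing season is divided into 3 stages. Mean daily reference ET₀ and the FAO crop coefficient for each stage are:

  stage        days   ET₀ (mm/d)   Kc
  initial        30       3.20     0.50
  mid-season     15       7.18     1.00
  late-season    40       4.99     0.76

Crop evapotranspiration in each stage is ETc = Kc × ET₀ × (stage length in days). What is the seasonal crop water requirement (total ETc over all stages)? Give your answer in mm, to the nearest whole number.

307 mm

initial: 0.50 × 3.20 × 30 = 48.00 mm
mid-season: 1.00 × 7.18 × 15 = 107.70 mm
late-season: 0.76 × 4.99 × 40 = 151.70 mm
Seasonal total = 307.40 mm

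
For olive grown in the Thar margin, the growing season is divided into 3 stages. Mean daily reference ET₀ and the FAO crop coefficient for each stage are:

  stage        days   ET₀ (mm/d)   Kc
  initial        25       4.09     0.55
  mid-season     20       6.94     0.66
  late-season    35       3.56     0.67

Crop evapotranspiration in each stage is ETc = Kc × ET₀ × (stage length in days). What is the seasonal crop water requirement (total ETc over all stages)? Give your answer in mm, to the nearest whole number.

initial: 0.55 × 4.09 × 25 = 56.24 mm
mid-season: 0.66 × 6.94 × 20 = 91.61 mm
late-season: 0.67 × 3.56 × 35 = 83.48 mm
Seasonal total = 231.33 mm

231 mm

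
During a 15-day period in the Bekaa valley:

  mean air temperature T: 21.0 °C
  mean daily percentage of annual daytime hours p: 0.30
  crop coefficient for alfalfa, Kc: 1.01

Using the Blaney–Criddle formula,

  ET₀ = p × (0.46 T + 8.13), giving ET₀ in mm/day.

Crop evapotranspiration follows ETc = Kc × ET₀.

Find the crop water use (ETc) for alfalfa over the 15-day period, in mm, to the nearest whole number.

ET₀ = 0.30 × (0.46 × 21.0 + 8.13) = 0.30 × 17.790 = 5.3370 mm/d
ETc = Kc × ET₀ = 1.01 × 5.3370 = 5.3904 mm/d
Over 15 days: 5.3904 × 15 = 80.856 mm

81 mm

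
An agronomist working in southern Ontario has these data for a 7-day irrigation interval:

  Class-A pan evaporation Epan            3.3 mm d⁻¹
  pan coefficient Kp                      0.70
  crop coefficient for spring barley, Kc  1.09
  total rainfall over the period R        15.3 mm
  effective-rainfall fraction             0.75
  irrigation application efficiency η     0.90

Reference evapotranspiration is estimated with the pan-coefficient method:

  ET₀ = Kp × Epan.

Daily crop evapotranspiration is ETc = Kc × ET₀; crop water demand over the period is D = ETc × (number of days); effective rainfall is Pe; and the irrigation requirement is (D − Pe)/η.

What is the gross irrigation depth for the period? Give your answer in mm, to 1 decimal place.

ET₀ = 0.70 × 3.3 = 2.3100 mm/d
ETc = Kc × ET₀ = 1.09 × 2.3100 = 2.5179 mm/d
Crop demand D = ETc × 7 d = 2.5179 × 7 = 17.625 mm
Pe = 0.75 × 15.3 = 11.475 mm
D − Pe = 17.625 − 11.475 = 6.150 mm
Gross irrigation = 6.150 / 0.90 = 6.833 mm

6.8 mm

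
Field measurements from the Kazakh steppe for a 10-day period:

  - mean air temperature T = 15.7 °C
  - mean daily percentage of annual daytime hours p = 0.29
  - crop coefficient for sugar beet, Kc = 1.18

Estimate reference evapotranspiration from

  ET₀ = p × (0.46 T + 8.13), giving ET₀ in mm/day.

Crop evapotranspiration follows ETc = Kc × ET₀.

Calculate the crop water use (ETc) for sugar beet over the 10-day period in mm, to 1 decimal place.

ET₀ = 0.29 × (0.46 × 15.7 + 8.13) = 0.29 × 15.352 = 4.4521 mm/d
ETc = Kc × ET₀ = 1.18 × 4.4521 = 5.2535 mm/d
Over 10 days: 5.2535 × 10 = 52.535 mm

52.5 mm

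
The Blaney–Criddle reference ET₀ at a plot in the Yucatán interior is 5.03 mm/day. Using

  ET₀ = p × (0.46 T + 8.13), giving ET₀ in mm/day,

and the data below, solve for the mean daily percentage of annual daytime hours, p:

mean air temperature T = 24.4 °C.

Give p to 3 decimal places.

p = ET₀ / (0.46 T + 8.13) = 5.03 / (0.46 × 24.4 + 8.13) = 5.03 / 19.354 = 0.2599

0.260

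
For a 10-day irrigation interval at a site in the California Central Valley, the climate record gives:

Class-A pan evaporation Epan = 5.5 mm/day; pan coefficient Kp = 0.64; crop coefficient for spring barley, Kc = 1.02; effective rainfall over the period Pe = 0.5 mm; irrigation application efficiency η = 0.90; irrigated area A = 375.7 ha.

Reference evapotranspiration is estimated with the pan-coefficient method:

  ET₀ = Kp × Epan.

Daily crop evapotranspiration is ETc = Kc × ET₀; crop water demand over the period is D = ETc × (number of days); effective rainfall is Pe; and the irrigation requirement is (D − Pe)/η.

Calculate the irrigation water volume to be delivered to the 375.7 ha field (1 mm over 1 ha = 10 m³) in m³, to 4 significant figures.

147800 m³

ET₀ = 0.64 × 5.5 = 3.5200 mm/d
ETc = Kc × ET₀ = 1.02 × 3.5200 = 3.5904 mm/d
Crop demand D = ETc × 10 d = 3.5904 × 10 = 35.904 mm
D − Pe = 35.904 − 0.5 = 35.404 mm
Gross irrigation = 35.404 / 0.90 = 39.338 mm
Volume = 39.338 mm × 375.7 ha × 10 = 147792.9 m³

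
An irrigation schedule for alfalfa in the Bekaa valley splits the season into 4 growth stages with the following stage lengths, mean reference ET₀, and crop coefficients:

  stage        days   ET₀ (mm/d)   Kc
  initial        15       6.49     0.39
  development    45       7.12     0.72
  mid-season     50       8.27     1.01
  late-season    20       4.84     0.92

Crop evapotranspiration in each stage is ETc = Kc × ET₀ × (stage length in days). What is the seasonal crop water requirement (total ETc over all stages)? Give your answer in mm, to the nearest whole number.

initial: 0.39 × 6.49 × 15 = 37.97 mm
development: 0.72 × 7.12 × 45 = 230.69 mm
mid-season: 1.01 × 8.27 × 50 = 417.64 mm
late-season: 0.92 × 4.84 × 20 = 89.06 mm
Seasonal total = 775.36 mm

775 mm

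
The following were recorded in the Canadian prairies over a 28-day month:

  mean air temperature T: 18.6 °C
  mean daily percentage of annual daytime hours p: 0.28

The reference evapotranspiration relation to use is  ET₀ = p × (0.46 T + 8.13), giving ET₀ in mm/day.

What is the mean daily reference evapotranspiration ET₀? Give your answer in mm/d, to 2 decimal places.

ET₀ = 0.28 × (0.46 × 18.6 + 8.13) = 0.28 × 16.686 = 4.6721 mm/d

4.67 mm/d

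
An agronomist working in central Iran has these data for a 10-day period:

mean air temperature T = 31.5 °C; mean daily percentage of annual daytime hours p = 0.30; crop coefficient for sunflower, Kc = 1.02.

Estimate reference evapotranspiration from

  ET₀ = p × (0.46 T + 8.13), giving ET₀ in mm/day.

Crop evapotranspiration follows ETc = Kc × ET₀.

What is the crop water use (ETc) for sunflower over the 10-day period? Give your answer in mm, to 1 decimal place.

69.2 mm

ET₀ = 0.30 × (0.46 × 31.5 + 8.13) = 0.30 × 22.620 = 6.7860 mm/d
ETc = Kc × ET₀ = 1.02 × 6.7860 = 6.9217 mm/d
Over 10 days: 6.9217 × 10 = 69.217 mm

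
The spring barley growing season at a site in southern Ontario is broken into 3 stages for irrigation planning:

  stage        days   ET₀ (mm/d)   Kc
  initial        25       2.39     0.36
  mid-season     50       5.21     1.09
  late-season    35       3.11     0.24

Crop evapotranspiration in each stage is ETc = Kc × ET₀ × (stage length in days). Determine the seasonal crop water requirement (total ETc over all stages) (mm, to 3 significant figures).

initial: 0.36 × 2.39 × 25 = 21.51 mm
mid-season: 1.09 × 5.21 × 50 = 283.95 mm
late-season: 0.24 × 3.11 × 35 = 26.12 mm
Seasonal total = 331.58 mm

332 mm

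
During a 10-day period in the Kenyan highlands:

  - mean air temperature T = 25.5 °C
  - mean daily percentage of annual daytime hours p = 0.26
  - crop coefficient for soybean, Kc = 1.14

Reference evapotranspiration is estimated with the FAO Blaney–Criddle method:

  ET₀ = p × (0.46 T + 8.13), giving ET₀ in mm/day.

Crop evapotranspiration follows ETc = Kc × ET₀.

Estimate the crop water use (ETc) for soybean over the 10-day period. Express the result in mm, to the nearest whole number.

ET₀ = 0.26 × (0.46 × 25.5 + 8.13) = 0.26 × 19.860 = 5.1636 mm/d
ETc = Kc × ET₀ = 1.14 × 5.1636 = 5.8865 mm/d
Over 10 days: 5.8865 × 10 = 58.865 mm

59 mm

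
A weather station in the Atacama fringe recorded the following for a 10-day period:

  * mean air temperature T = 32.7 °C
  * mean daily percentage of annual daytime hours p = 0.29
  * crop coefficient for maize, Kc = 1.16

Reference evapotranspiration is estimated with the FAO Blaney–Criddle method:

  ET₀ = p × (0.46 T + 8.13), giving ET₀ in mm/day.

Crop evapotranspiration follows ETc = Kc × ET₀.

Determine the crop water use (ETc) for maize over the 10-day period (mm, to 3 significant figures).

78.0 mm

ET₀ = 0.29 × (0.46 × 32.7 + 8.13) = 0.29 × 23.172 = 6.7199 mm/d
ETc = Kc × ET₀ = 1.16 × 6.7199 = 7.7951 mm/d
Over 10 days: 7.7951 × 10 = 77.951 mm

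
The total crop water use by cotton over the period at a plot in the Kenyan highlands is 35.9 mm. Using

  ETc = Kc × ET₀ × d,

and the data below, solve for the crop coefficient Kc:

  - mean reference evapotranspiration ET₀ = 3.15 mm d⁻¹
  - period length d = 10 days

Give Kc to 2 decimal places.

1.14

ETc = Kc × ET₀ × d  ⇒  Kc = ETc / (ET₀ × d)
Kc = 35.9 / (3.15 × 10) = 35.9 / 31.50 = 1.1397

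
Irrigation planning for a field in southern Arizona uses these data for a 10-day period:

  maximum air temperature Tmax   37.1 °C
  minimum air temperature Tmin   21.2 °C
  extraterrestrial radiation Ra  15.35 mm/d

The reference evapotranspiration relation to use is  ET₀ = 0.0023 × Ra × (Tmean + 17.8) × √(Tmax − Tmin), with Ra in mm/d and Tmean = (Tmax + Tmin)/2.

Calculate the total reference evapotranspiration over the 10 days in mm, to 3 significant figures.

66.1 mm

Tmean = (37.1 + 21.2)/2 = 29.15 °C
ET₀ = 0.0023 × 15.35 × (29.15 + 17.8) × √15.9 = 0.0023 × 15.35 × 46.95 × 3.9875 = 6.6096 mm/d
Over 10 days: 6.6096 × 10 = 66.096 mm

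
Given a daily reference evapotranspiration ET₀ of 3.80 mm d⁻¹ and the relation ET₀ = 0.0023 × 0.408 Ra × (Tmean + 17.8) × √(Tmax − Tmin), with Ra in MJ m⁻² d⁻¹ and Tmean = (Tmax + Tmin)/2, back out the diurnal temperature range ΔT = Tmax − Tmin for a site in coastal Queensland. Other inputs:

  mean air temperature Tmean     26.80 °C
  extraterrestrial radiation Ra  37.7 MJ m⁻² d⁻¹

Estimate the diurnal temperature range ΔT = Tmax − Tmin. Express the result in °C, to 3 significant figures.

5.80 °C

√ΔT = ET₀ / [0.0023 × 0.408 × Ra × (Tmean+17.8)] = 3.80 / (0.0023 × 15.3816 × 44.60) = 2.4083
ΔT = 2.4083² = 5.800 °C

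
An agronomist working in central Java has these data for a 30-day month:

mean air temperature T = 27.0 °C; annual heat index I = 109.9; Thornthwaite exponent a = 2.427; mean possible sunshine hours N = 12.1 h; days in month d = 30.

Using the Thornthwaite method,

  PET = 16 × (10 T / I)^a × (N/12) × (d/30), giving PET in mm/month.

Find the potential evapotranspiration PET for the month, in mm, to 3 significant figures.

10T/I = 10 × 27.0 / 109.9 = 2.4568
(10T/I)^a = 2.4568^2.427 = 8.8599
Uncorrected PET = 16 × 8.8599 = 141.758 mm
Correction = (N/12)(d/30) = (12.1/12)(30/30) = 1.0083
PET = 141.758 × 1.0083 = 142.935 mm/month

143 mm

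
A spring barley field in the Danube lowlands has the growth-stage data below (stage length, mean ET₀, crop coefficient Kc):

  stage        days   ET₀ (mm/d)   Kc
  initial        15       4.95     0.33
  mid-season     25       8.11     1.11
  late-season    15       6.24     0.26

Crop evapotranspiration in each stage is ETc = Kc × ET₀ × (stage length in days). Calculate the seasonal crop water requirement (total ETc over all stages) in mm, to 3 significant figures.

274 mm

initial: 0.33 × 4.95 × 15 = 24.50 mm
mid-season: 1.11 × 8.11 × 25 = 225.05 mm
late-season: 0.26 × 6.24 × 15 = 24.34 mm
Seasonal total = 273.89 mm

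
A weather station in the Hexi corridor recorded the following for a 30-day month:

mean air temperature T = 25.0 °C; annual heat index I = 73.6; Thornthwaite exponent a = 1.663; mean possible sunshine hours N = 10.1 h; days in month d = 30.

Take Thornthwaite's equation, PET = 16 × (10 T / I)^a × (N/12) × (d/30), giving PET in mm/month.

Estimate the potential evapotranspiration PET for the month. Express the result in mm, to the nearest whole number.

10T/I = 10 × 25.0 / 73.6 = 3.3967
(10T/I)^a = 3.3967^1.663 = 7.6410
Uncorrected PET = 16 × 7.6410 = 122.256 mm
Correction = (N/12)(d/30) = (10.1/12)(30/30) = 0.8417
PET = 122.256 × 0.8417 = 102.903 mm/month

103 mm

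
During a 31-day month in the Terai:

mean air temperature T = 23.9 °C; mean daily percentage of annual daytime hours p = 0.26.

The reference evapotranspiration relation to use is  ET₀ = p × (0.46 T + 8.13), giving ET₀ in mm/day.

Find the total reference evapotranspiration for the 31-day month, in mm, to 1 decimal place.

ET₀ = 0.26 × (0.46 × 23.9 + 8.13) = 0.26 × 19.124 = 4.9722 mm/d
Monthly total = 4.9722 × 31 = 154.138 mm

154.1 mm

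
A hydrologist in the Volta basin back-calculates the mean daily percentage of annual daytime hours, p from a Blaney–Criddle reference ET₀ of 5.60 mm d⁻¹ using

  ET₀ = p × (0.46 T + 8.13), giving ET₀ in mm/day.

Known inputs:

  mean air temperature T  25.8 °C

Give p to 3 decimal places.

p = ET₀ / (0.46 T + 8.13) = 5.60 / (0.46 × 25.8 + 8.13) = 5.60 / 19.998 = 0.2800

0.280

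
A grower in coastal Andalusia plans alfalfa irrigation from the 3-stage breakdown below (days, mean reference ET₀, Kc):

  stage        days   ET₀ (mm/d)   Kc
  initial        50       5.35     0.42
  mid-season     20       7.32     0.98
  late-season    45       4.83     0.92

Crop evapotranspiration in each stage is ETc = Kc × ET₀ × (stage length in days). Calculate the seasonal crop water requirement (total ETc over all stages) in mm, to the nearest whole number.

456 mm

initial: 0.42 × 5.35 × 50 = 112.35 mm
mid-season: 0.98 × 7.32 × 20 = 143.47 mm
late-season: 0.92 × 4.83 × 45 = 199.96 mm
Seasonal total = 455.78 mm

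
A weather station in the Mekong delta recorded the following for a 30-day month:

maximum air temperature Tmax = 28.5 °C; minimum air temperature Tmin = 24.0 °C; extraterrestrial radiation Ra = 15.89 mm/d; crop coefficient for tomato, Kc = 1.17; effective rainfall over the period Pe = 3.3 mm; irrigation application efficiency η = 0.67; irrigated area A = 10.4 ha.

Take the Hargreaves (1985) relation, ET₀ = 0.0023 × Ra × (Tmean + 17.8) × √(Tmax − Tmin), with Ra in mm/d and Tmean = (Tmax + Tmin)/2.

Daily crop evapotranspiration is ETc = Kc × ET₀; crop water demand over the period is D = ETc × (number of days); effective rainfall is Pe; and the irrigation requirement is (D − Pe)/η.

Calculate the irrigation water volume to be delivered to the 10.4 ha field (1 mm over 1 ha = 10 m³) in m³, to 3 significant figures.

18100 m³

Tmean = (28.5 + 24.0)/2 = 26.25 °C
ET₀ = 0.0023 × 15.89 × (26.25 + 17.8) × √4.5 = 0.0023 × 15.89 × 44.05 × 2.1213 = 3.4151 mm/d
ETc = Kc × ET₀ = 1.17 × 3.4151 = 3.9957 mm/d
Crop demand D = ETc × 30 d = 3.9957 × 30 = 119.871 mm
D − Pe = 119.871 − 3.3 = 116.571 mm
Gross irrigation = 116.571 / 0.67 = 173.987 mm
Volume = 173.987 mm × 10.4 ha × 10 = 18094.6 m³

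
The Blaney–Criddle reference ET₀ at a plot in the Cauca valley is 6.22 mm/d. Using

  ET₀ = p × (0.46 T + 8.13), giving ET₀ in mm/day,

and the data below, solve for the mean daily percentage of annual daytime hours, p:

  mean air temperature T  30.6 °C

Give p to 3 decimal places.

0.280

p = ET₀ / (0.46 T + 8.13) = 6.22 / (0.46 × 30.6 + 8.13) = 6.22 / 22.206 = 0.2801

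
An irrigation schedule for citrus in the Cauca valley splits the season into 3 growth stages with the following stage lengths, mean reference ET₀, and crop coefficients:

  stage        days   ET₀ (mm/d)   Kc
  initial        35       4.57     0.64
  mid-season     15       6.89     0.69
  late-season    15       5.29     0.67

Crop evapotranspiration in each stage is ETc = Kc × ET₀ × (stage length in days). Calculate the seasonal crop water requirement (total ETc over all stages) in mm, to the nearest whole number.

227 mm

initial: 0.64 × 4.57 × 35 = 102.37 mm
mid-season: 0.69 × 6.89 × 15 = 71.31 mm
late-season: 0.67 × 5.29 × 15 = 53.16 mm
Seasonal total = 226.84 mm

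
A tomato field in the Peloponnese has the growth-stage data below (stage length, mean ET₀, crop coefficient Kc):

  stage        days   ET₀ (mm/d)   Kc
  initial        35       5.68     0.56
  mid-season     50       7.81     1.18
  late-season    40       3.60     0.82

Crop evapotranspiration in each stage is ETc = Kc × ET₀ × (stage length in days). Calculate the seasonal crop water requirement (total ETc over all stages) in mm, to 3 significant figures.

initial: 0.56 × 5.68 × 35 = 111.33 mm
mid-season: 1.18 × 7.81 × 50 = 460.79 mm
late-season: 0.82 × 3.60 × 40 = 118.08 mm
Seasonal total = 690.20 mm

690 mm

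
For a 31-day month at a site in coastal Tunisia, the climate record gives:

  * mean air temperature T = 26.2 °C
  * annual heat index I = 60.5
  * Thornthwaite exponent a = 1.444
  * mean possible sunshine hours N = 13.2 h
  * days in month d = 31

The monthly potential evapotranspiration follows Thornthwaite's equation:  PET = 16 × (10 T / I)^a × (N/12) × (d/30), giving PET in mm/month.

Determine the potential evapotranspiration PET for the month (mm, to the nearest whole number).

151 mm

10T/I = 10 × 26.2 / 60.5 = 4.3306
(10T/I)^a = 4.3306^1.444 = 8.3019
Uncorrected PET = 16 × 8.3019 = 132.830 mm
Correction = (N/12)(d/30) = (13.2/12)(31/30) = 1.1367
PET = 132.830 × 1.1367 = 150.988 mm/month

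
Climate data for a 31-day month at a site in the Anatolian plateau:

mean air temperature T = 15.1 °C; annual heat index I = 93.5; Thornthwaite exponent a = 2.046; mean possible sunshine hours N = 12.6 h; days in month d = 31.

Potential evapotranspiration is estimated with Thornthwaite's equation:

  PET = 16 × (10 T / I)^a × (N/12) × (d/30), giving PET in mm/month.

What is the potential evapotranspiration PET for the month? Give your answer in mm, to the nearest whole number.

10T/I = 10 × 15.1 / 93.5 = 1.6150
(10T/I)^a = 1.6150^2.046 = 2.6664
Uncorrected PET = 16 × 2.6664 = 42.662 mm
Correction = (N/12)(d/30) = (12.6/12)(31/30) = 1.0850
PET = 42.662 × 1.0850 = 46.288 mm/month

46 mm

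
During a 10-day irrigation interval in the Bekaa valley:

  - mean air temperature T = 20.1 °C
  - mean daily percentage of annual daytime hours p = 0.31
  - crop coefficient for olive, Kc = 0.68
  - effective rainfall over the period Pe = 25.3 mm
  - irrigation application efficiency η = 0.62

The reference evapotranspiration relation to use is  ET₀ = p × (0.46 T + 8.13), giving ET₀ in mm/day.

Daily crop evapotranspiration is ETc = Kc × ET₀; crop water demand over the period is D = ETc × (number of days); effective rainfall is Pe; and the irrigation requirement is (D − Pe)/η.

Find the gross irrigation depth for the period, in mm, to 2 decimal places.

ET₀ = 0.31 × (0.46 × 20.1 + 8.13) = 0.31 × 17.376 = 5.3866 mm/d
ETc = Kc × ET₀ = 0.68 × 5.3866 = 3.6629 mm/d
Crop demand D = ETc × 10 d = 3.6629 × 10 = 36.629 mm
D − Pe = 36.629 − 25.3 = 11.329 mm
Gross irrigation = 11.329 / 0.62 = 18.273 mm

18.27 mm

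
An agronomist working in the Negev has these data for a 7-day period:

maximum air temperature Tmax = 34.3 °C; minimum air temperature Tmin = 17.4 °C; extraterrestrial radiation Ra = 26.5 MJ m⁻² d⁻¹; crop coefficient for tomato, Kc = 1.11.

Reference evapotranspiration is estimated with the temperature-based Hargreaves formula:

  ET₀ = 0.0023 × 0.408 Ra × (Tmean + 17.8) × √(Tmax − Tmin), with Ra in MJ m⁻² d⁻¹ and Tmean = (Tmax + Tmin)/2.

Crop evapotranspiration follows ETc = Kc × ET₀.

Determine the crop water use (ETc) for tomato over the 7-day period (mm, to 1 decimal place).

34.7 mm

Tmean = (34.3 + 17.4)/2 = 25.85 °C
0.408 Ra = 0.408 × 26.5 = 10.8120 mm/d equivalent
ET₀ = 0.0023 × 10.8120 × (25.85 + 17.8) × √16.9 = 0.0023 × 10.8120 × 43.65 × 4.1110 = 4.4624 mm/d
ETc = Kc × ET₀ = 1.11 × 4.4624 = 4.9533 mm/d
Over 7 days: 4.9533 × 7 = 34.673 mm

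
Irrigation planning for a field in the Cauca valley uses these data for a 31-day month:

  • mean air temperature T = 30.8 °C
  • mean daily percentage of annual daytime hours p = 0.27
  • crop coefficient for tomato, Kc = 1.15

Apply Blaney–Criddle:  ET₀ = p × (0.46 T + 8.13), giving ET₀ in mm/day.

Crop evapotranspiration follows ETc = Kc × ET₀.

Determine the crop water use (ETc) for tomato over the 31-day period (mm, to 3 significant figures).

215 mm

ET₀ = 0.27 × (0.46 × 30.8 + 8.13) = 0.27 × 22.298 = 6.0205 mm/d
ETc = Kc × ET₀ = 1.15 × 6.0205 = 6.9236 mm/d
Over 31 days: 6.9236 × 31 = 214.632 mm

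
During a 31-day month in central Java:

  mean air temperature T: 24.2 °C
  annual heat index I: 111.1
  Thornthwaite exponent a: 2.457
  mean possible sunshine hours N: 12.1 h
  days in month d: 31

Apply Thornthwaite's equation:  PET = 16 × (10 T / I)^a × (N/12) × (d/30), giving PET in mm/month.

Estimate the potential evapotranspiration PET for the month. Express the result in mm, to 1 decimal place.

10T/I = 10 × 24.2 / 111.1 = 2.1782
(10T/I)^a = 2.1782^2.457 = 6.7718
Uncorrected PET = 16 × 6.7718 = 108.349 mm
Correction = (N/12)(d/30) = (12.1/12)(31/30) = 1.0419
PET = 108.349 × 1.0419 = 112.889 mm/month

112.9 mm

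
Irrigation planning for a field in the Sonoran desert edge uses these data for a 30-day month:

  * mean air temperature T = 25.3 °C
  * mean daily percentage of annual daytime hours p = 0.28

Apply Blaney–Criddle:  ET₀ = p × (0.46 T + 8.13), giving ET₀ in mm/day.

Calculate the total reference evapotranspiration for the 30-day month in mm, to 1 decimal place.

ET₀ = 0.28 × (0.46 × 25.3 + 8.13) = 0.28 × 19.768 = 5.5350 mm/d
Monthly total = 5.5350 × 30 = 166.050 mm

166.1 mm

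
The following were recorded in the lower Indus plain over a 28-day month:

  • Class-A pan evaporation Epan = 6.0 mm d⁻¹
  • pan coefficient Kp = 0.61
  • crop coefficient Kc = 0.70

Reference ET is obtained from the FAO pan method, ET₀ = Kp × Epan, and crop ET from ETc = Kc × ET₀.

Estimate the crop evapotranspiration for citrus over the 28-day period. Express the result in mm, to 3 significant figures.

ET₀ = 0.61 × 6.0 = 3.6600 mm/d
ETc = Kc × ET₀ = 0.70 × 3.6600 = 2.5620 mm/d
Over 28 days: 2.5620 × 28 = 71.736 mm

71.7 mm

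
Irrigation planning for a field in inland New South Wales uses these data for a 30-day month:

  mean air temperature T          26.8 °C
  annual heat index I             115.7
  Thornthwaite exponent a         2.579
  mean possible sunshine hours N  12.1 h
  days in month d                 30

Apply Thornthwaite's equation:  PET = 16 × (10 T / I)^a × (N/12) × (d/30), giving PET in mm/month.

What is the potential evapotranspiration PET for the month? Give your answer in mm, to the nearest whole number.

141 mm

10T/I = 10 × 26.8 / 115.7 = 2.3163
(10T/I)^a = 2.3163^2.579 = 8.7258
Uncorrected PET = 16 × 8.7258 = 139.613 mm
Correction = (N/12)(d/30) = (12.1/12)(30/30) = 1.0083
PET = 139.613 × 1.0083 = 140.772 mm/month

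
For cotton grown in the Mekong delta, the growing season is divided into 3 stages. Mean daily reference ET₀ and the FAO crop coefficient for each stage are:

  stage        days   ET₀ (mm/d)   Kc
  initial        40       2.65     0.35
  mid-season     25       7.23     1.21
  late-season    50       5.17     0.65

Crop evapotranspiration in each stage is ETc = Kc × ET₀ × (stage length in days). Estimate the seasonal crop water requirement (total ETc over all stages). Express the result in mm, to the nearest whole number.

424 mm

initial: 0.35 × 2.65 × 40 = 37.10 mm
mid-season: 1.21 × 7.23 × 25 = 218.71 mm
late-season: 0.65 × 5.17 × 50 = 168.03 mm
Seasonal total = 423.84 mm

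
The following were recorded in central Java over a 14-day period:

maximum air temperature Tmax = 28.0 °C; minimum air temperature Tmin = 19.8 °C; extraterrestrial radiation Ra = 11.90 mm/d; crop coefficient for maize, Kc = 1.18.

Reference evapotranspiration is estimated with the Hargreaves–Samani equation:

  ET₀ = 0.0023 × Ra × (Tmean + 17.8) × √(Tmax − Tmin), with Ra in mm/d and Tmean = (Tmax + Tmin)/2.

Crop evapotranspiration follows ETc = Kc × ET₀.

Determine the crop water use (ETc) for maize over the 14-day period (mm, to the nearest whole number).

54 mm

Tmean = (28.0 + 19.8)/2 = 23.90 °C
ET₀ = 0.0023 × 11.90 × (23.90 + 17.8) × √8.2 = 0.0023 × 11.90 × 41.70 × 2.8636 = 3.2683 mm/d
ETc = Kc × ET₀ = 1.18 × 3.2683 = 3.8566 mm/d
Over 14 days: 3.8566 × 14 = 53.992 mm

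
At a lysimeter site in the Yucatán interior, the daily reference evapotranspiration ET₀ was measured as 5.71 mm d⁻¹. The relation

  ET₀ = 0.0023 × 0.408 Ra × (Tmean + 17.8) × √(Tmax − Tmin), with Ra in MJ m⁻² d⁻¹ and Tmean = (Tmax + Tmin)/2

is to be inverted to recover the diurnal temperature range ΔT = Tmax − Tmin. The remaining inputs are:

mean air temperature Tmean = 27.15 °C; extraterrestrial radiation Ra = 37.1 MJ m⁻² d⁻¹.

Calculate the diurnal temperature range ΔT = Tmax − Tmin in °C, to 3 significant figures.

√ΔT = ET₀ / [0.0023 × 0.408 × Ra × (Tmean+17.8)] = 5.71 / (0.0023 × 15.1368 × 44.95) = 3.6488
ΔT = 3.6488² = 13.314 °C

13.3 °C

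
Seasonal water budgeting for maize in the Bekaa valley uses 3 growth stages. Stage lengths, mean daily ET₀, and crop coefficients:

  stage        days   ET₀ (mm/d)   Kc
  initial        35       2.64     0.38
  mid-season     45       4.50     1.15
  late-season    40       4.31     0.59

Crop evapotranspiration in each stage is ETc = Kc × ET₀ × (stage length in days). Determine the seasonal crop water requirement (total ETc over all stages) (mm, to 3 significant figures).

initial: 0.38 × 2.64 × 35 = 35.11 mm
mid-season: 1.15 × 4.50 × 45 = 232.88 mm
late-season: 0.59 × 4.31 × 40 = 101.72 mm
Seasonal total = 369.71 mm

370 mm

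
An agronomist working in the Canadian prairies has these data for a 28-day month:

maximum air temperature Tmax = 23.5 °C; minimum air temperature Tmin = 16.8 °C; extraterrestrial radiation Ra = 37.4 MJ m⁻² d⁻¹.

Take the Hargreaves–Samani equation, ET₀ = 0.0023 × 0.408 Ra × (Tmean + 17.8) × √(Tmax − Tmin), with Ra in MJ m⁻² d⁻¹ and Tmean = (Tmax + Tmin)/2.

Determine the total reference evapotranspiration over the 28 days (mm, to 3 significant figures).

96.5 mm

Tmean = (23.5 + 16.8)/2 = 20.15 °C
0.408 Ra = 0.408 × 37.4 = 15.2592 mm/d equivalent
ET₀ = 0.0023 × 15.2592 × (20.15 + 17.8) × √6.7 = 0.0023 × 15.2592 × 37.95 × 2.5884 = 3.4475 mm/d
Over 28 days: 3.4475 × 28 = 96.530 mm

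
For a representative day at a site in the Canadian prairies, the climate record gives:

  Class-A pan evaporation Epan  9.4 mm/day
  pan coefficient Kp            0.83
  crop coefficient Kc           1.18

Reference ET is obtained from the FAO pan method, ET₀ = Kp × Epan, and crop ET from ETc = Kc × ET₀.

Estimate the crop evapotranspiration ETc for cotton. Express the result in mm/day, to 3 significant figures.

9.21 mm/day

ET₀ = 0.83 × 9.4 = 7.8020 mm/d
ETc = Kc × ET₀ = 1.18 × 7.8020 = 9.2064 mm/d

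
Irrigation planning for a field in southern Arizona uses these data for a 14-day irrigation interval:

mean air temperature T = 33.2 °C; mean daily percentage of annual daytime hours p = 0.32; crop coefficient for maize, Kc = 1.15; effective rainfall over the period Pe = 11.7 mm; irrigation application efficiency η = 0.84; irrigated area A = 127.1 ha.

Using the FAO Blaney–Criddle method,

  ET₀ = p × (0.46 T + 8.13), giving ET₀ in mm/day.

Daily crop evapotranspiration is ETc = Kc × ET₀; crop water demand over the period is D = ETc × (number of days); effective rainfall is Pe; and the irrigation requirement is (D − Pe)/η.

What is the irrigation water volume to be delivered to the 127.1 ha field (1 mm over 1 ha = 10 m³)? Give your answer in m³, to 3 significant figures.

165000 m³

ET₀ = 0.32 × (0.46 × 33.2 + 8.13) = 0.32 × 23.402 = 7.4886 mm/d
ETc = Kc × ET₀ = 1.15 × 7.4886 = 8.6119 mm/d
Crop demand D = ETc × 14 d = 8.6119 × 14 = 120.567 mm
D − Pe = 120.567 − 11.7 = 108.867 mm
Gross irrigation = 108.867 / 0.84 = 129.604 mm
Volume = 129.604 mm × 127.1 ha × 10 = 164726.7 m³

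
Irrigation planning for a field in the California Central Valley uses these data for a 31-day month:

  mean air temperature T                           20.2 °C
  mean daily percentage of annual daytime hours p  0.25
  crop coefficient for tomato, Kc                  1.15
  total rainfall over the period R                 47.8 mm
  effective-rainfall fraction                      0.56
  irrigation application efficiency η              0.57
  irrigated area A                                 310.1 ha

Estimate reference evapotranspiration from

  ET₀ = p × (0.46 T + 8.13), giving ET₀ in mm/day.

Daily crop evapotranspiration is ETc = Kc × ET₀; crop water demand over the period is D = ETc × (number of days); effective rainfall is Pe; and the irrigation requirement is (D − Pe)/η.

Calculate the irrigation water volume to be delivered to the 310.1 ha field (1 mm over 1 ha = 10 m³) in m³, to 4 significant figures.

ET₀ = 0.25 × (0.46 × 20.2 + 8.13) = 0.25 × 17.422 = 4.3555 mm/d
ETc = Kc × ET₀ = 1.15 × 4.3555 = 5.0088 mm/d
Crop demand D = ETc × 31 d = 5.0088 × 31 = 155.273 mm
Pe = 0.56 × 47.8 = 26.768 mm
D − Pe = 155.273 − 26.768 = 128.505 mm
Gross irrigation = 128.505 / 0.57 = 225.447 mm
Volume = 225.447 mm × 310.1 ha × 10 = 699111.1 m³

699100 m³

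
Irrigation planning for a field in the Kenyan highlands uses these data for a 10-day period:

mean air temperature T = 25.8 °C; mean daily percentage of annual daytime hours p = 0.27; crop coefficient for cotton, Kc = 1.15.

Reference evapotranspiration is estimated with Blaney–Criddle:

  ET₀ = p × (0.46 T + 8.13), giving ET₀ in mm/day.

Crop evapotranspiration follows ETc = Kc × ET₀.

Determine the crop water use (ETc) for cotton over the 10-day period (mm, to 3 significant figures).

62.1 mm

ET₀ = 0.27 × (0.46 × 25.8 + 8.13) = 0.27 × 19.998 = 5.3995 mm/d
ETc = Kc × ET₀ = 1.15 × 5.3995 = 6.2094 mm/d
Over 10 days: 6.2094 × 10 = 62.094 mm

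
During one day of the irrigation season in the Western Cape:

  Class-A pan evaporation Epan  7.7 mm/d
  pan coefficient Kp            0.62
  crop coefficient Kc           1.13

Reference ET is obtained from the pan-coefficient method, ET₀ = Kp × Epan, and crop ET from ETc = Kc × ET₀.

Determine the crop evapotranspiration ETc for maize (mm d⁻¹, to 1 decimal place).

5.4 mm d⁻¹

ET₀ = 0.62 × 7.7 = 4.7740 mm/d
ETc = Kc × ET₀ = 1.13 × 4.7740 = 5.3946 mm/d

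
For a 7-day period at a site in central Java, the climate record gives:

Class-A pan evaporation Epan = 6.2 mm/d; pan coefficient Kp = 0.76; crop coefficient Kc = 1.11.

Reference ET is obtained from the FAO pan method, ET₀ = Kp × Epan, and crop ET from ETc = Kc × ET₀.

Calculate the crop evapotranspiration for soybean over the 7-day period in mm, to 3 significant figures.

36.6 mm

ET₀ = 0.76 × 6.2 = 4.7120 mm/d
ETc = Kc × ET₀ = 1.11 × 4.7120 = 5.2303 mm/d
Over 7 days: 5.2303 × 7 = 36.612 mm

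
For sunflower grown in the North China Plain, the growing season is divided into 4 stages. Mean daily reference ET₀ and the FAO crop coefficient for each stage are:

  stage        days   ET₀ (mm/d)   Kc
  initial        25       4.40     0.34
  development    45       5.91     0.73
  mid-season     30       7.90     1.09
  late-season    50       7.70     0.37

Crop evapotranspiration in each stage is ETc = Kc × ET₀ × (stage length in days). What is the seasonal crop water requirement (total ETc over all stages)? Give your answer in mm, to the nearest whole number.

632 mm

initial: 0.34 × 4.40 × 25 = 37.40 mm
development: 0.73 × 5.91 × 45 = 194.14 mm
mid-season: 1.09 × 7.90 × 30 = 258.33 mm
late-season: 0.37 × 7.70 × 50 = 142.45 mm
Seasonal total = 632.32 mm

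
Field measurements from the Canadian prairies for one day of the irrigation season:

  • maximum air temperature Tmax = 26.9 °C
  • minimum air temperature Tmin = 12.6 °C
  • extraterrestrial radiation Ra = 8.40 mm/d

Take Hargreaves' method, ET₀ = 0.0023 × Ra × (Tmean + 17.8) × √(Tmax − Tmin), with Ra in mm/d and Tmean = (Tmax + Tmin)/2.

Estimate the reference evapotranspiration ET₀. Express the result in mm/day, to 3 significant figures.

2.74 mm/day

Tmean = (26.9 + 12.6)/2 = 19.75 °C
ET₀ = 0.0023 × 8.40 × (19.75 + 17.8) × √14.3 = 0.0023 × 8.40 × 37.55 × 3.7815 = 2.7433 mm/d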